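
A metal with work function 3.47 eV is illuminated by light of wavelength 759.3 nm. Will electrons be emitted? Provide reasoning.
No

For photoemission, the photon energy must exceed the work function.

Photon energy: E = hc/λ = 1.6329 eV
Work function: φ = 3.47 eV

Since E_photon (1.6329 eV) < φ (3.47 eV), photoemission will NOT occur.
The threshold wavelength is λ₀ = hc/φ = 357.3 nm.
Since 759.3 nm > 357.3 nm, the photons lack sufficient energy.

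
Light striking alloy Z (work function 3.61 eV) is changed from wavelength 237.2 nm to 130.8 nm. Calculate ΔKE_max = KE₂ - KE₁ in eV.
4.2519 eV

Using Einstein's equation: KE_max = hc/λ - φ

For λ₁ = 237.2 nm:
KE₁ = hc/λ₁ - φ = 5.2270 - 3.61 = 1.6170 eV

For λ₂ = 130.8 nm:
KE₂ = hc/λ₂ - φ = 9.4789 - 3.61 = 5.8689 eV

Change in KE:
ΔKE = KE₂ - KE₁ = 5.8689 - 1.6170 = 4.2519 eV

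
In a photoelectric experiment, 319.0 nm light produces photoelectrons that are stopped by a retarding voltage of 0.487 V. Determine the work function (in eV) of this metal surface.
3.40 eV

The stopping potential gives the maximum kinetic energy: KE_max = eV_s = 0.487 eV

From Einstein's photoelectric equation: KE_max = hc/λ - φ
Rearranging: φ = hc/λ - KE_max

Calculate photon energy:
E_photon = hc/λ = (6.626×10⁻³⁴ J·s)(3×10⁸ m/s) / (319.0×10⁻⁹ m) = 3.8867 eV

Therefore:
φ = 3.8867 - 0.487 = 3.40 eV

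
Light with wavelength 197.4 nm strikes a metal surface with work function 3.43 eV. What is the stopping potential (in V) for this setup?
2.8509 V

The stopping potential V_s satisfies: eV_s = KE_max

First, find KE_max using Einstein's equation:
E_photon = hc/λ = 6.2809 eV
KE_max = E_photon - φ = 6.2809 - 3.43 = 2.8509 eV

Since eV_s = KE_max:
V_s = KE_max/e = 2.8509 V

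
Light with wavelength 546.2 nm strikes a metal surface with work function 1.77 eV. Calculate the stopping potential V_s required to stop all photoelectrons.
0.4999 V

The stopping potential V_s satisfies: eV_s = KE_max

First, find KE_max using Einstein's equation:
E_photon = hc/λ = 2.2699 eV
KE_max = E_photon - φ = 2.2699 - 1.77 = 0.4999 eV

Since eV_s = KE_max:
V_s = KE_max/e = 0.4999 V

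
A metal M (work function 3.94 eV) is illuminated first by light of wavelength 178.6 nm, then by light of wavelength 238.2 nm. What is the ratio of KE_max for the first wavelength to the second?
2.3730

Using Einstein's equation: KE_max = hc/λ - φ

For λ₁ = 178.6 nm:
E₁ = hc/λ₁ = 6.9420 eV
KE₁ = E₁ - φ = 6.9420 - 3.94 = 3.0020 eV

For λ₂ = 238.2 nm:
E₂ = hc/λ₂ = 5.2050 eV
KE₂ = E₂ - φ = 5.2050 - 3.94 = 1.2650 eV

Ratio: KE₁/KE₂ = 3.0020/1.2650 = 2.3730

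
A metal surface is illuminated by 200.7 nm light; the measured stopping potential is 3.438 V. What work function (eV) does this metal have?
2.74 eV

The stopping potential gives the maximum kinetic energy: KE_max = eV_s = 3.438 eV

From Einstein's photoelectric equation: KE_max = hc/λ - φ
Rearranging: φ = hc/λ - KE_max

Calculate photon energy:
E_photon = hc/λ = (6.626×10⁻³⁴ J·s)(3×10⁸ m/s) / (200.7×10⁻⁹ m) = 6.1776 eV

Therefore:
φ = 6.1776 - 3.438 = 2.74 eV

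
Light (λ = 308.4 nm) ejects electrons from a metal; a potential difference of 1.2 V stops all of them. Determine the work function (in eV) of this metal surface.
2.82 eV

The stopping potential gives the maximum kinetic energy: KE_max = eV_s = 1.2 eV

From Einstein's photoelectric equation: KE_max = hc/λ - φ
Rearranging: φ = hc/λ - KE_max

Calculate photon energy:
E_photon = hc/λ = (6.626×10⁻³⁴ J·s)(3×10⁸ m/s) / (308.4×10⁻⁹ m) = 4.0202 eV

Therefore:
φ = 4.0202 - 1.2 = 2.82 eV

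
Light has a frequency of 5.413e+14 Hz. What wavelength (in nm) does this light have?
553.84 nm

Using the wave equation: c = fλ

Solving for wavelength:
λ = c/f = (3×10⁸ m/s) / (5.413e+14 Hz)
λ = 553.84 nm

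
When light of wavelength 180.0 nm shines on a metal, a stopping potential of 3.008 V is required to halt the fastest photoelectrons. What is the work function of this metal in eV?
3.88 eV

The stopping potential gives the maximum kinetic energy: KE_max = eV_s = 3.008 eV

From Einstein's photoelectric equation: KE_max = hc/λ - φ
Rearranging: φ = hc/λ - KE_max

Calculate photon energy:
E_photon = hc/λ = (6.626×10⁻³⁴ J·s)(3×10⁸ m/s) / (180.0×10⁻⁹ m) = 6.8880 eV

Therefore:
φ = 6.8880 - 3.008 = 3.88 eV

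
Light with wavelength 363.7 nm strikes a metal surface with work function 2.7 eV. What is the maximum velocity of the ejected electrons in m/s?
4.9939e+05 m/s

First, find the maximum kinetic energy:
E_photon = hc/λ = 3.4090 eV
KE_max = E_photon - φ = 3.4090 - 2.7 = 0.7090 eV

Convert to Joules: KE_max = 0.7090 × 1.602×10⁻¹⁹ J = 1.1359e-19 J

Then use KE = ½mv² to find velocity:
v = √(2·KE/m) = √(2 × 1.1359e-19 J / 9.109e-31 kg)
v = 4.9939e+05 m/s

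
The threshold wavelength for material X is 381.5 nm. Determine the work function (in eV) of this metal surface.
3.25 eV

At the threshold wavelength, photon energy equals work function:
φ = hc/λ₀

Calculating:
φ = (6.626×10⁻³⁴ J·s)(3×10⁸ m/s) / (381.5×10⁻⁹ m)
φ = 3.25 eV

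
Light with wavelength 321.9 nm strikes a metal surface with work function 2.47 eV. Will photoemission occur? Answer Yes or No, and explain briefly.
Yes

For photoemission, the photon energy must exceed the work function.

Photon energy: E = hc/λ = 3.8516 eV
Work function: φ = 2.47 eV

Since E_photon (3.8516 eV) > φ (2.47 eV), photoemission WILL occur.
The threshold wavelength is λ₀ = hc/φ = 502.0 nm.
Since 321.9 nm < 502.0 nm, the light has sufficient energy.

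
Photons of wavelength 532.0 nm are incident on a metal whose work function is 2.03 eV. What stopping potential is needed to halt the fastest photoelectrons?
0.3005 V

The stopping potential V_s satisfies: eV_s = KE_max

First, find KE_max using Einstein's equation:
E_photon = hc/λ = 2.3305 eV
KE_max = E_photon - φ = 2.3305 - 2.03 = 0.3005 eV

Since eV_s = KE_max:
V_s = KE_max/e = 0.3005 V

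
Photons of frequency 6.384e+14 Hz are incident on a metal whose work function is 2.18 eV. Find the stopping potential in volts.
0.4602 V

The stopping potential V_s satisfies: eV_s = KE_max

First, find KE_max using Einstein's equation:
E_photon = hf = (6.626×10⁻³⁴ J·s)(6.384e+14 Hz) = 2.6402 eV
KE_max = E_photon - φ = 2.6402 - 2.18 = 0.4602 eV

Since eV_s = KE_max:
V_s = KE_max/e = 0.4602 V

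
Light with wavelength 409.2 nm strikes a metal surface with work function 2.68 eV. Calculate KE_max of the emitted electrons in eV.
0.3499 eV

Using Einstein's photoelectric equation: KE_max = hf - φ = hc/λ - φ

First, calculate the photon energy:
E_photon = hc/λ = (6.626×10⁻³⁴ J·s)(3×10⁸ m/s) / (409.2×10⁻⁹ m)
E_photon = 3.0299 eV

Then, the maximum kinetic energy:
KE_max = E_photon - φ = 3.0299 eV - 2.68 eV = 0.3499 eV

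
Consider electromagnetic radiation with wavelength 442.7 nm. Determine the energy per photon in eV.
2.8006 eV

Using E = hf = hc/λ:

E = hc/λ = (6.626×10⁻³⁴ J·s)(3×10⁸ m/s) / (442.7×10⁻⁹ m)
E = 2.8006 eV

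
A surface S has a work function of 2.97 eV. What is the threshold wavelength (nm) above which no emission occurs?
417.46 nm

The threshold wavelength is when the photon energy equals the work function:
hc/λ₀ = φ

Solving for λ₀:
λ₀ = hc/φ = (6.626×10⁻³⁴ J·s)(3×10⁸ m/s) / (2.97 eV × 1.602×10⁻¹⁹ J/eV)
λ₀ = 417.46 nm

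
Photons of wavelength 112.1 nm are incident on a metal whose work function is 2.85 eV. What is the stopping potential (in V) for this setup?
8.2101 V

The stopping potential V_s satisfies: eV_s = KE_max

First, find KE_max using Einstein's equation:
E_photon = hc/λ = 11.0601 eV
KE_max = E_photon - φ = 11.0601 - 2.85 = 8.2101 eV

Since eV_s = KE_max:
V_s = KE_max/e = 8.2101 V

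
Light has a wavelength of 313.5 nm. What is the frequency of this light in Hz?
9.5628e+14 Hz

Using the wave equation: c = fλ

Solving for frequency:
f = c/λ = (3×10⁸ m/s) / (313.5×10⁻⁹ m)
f = 9.5628e+14 Hz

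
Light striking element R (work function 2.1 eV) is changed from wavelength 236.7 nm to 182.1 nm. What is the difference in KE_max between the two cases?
1.5705 eV

Using Einstein's equation: KE_max = hc/λ - φ

For λ₁ = 236.7 nm:
KE₁ = hc/λ₁ - φ = 5.2380 - 2.1 = 3.1380 eV

For λ₂ = 182.1 nm:
KE₂ = hc/λ₂ - φ = 6.8086 - 2.1 = 4.7086 eV

Change in KE:
ΔKE = KE₂ - KE₁ = 4.7086 - 3.1380 = 1.5705 eV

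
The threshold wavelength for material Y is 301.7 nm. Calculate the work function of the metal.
4.11 eV

At the threshold wavelength, photon energy equals work function:
φ = hc/λ₀

Calculating:
φ = (6.626×10⁻³⁴ J·s)(3×10⁸ m/s) / (301.7×10⁻⁹ m)
φ = 4.11 eV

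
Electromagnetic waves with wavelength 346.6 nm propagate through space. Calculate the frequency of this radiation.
8.6495e+14 Hz

Using the wave equation: c = fλ

Solving for frequency:
f = c/λ = (3×10⁸ m/s) / (346.6×10⁻⁹ m)
f = 8.6495e+14 Hz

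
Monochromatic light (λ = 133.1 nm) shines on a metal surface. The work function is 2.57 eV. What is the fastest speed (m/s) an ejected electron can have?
1.5404e+06 m/s

First, find the maximum kinetic energy:
E_photon = hc/λ = 9.3151 eV
KE_max = E_photon - φ = 9.3151 - 2.57 = 6.7451 eV

Convert to Joules: KE_max = 6.7451 × 1.602×10⁻¹⁹ J = 1.0807e-18 J

Then use KE = ½mv² to find velocity:
v = √(2·KE/m) = √(2 × 1.0807e-18 J / 9.109e-31 kg)
v = 1.5404e+06 m/s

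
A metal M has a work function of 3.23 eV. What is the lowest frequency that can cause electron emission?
7.8101e+14 Hz

The threshold frequency is when the photon energy equals the work function:
hf₀ = φ

Solving for f₀:
f₀ = φ/h = (3.23 eV × 1.602×10⁻¹⁹ J/eV) / (6.626×10⁻³⁴ J·s)
f₀ = 7.8101e+14 Hz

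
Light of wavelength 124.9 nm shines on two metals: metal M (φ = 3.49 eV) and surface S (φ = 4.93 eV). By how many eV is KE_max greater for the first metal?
1.4400 eV

Using KE_max = hc/λ - φ for each metal:

Photon energy: E = hc/λ = 9.9267 eV

For metal M (φ₁ = 3.49 eV):
KE₁ = E - φ₁ = 9.9267 - 3.49 = 6.4367 eV

For surface S (φ₂ = 4.93 eV):
KE₂ = E - φ₂ = 9.9267 - 4.93 = 4.9967 eV

Difference:
ΔKE = KE₁ - KE₂ = 6.4367 - 4.9967 = 1.4400 eV

Note: The difference equals the difference in work functions: 4.93 - 3.49 = 1.44 eV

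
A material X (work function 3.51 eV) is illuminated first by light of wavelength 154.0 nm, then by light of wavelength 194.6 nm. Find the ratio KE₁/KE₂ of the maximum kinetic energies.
1.5871

Using Einstein's equation: KE_max = hc/λ - φ

For λ₁ = 154.0 nm:
E₁ = hc/λ₁ = 8.0509 eV
KE₁ = E₁ - φ = 8.0509 - 3.51 = 4.5409 eV

For λ₂ = 194.6 nm:
E₂ = hc/λ₂ = 6.3712 eV
KE₂ = E₂ - φ = 6.3712 - 3.51 = 2.8612 eV

Ratio: KE₁/KE₂ = 4.5409/2.8612 = 1.5871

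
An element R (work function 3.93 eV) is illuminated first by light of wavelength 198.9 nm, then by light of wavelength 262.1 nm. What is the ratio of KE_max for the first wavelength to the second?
2.8779

Using Einstein's equation: KE_max = hc/λ - φ

For λ₁ = 198.9 nm:
E₁ = hc/λ₁ = 6.2335 eV
KE₁ = E₁ - φ = 6.2335 - 3.93 = 2.3035 eV

For λ₂ = 262.1 nm:
E₂ = hc/λ₂ = 4.7304 eV
KE₂ = E₂ - φ = 4.7304 - 3.93 = 0.8004 eV

Ratio: KE₁/KE₂ = 2.3035/0.8004 = 2.8779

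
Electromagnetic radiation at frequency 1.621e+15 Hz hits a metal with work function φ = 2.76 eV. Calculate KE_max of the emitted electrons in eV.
3.9439 eV

Using Einstein's photoelectric equation: KE_max = hf - φ

First, calculate the photon energy:
E_photon = hf = (6.626×10⁻³⁴ J·s)(1.621e+15 Hz)
E_photon = 6.7039 eV

Then, the maximum kinetic energy:
KE_max = E_photon - φ = 6.7039 eV - 2.76 eV = 3.9439 eV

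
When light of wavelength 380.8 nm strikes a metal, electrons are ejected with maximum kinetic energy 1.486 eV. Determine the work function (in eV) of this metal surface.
1.77 eV

From Einstein's photoelectric equation: KE_max = hf - φ = hc/λ - φ

Rearranging for φ:
φ = hc/λ - KE_max

Calculate photon energy:
E_photon = hc/λ = 3.2559 eV

Therefore:
φ = 3.2559 - 1.486 = 1.77 eV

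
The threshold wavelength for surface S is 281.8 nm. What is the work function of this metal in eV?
4.40 eV

At the threshold wavelength, photon energy equals work function:
φ = hc/λ₀

Calculating:
φ = (6.626×10⁻³⁴ J·s)(3×10⁸ m/s) / (281.8×10⁻⁹ m)
φ = 4.40 eV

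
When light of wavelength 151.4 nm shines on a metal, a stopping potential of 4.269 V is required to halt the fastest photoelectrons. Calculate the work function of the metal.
3.92 eV

The stopping potential gives the maximum kinetic energy: KE_max = eV_s = 4.269 eV

From Einstein's photoelectric equation: KE_max = hc/λ - φ
Rearranging: φ = hc/λ - KE_max

Calculate photon energy:
E_photon = hc/λ = (6.626×10⁻³⁴ J·s)(3×10⁸ m/s) / (151.4×10⁻⁹ m) = 8.1892 eV

Therefore:
φ = 8.1892 - 4.269 = 3.92 eV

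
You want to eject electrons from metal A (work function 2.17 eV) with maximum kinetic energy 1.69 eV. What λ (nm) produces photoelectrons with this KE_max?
321.20 nm

From Einstein's equation: KE_max = hc/λ - φ

Rearranging for λ:
hc/λ = KE_max + φ
λ = hc/(KE_max + φ)

Required photon energy:
E_photon = KE_max + φ = 1.69 + 2.17 = 3.86 eV

Required wavelength:
λ = hc/E_photon = (6.626×10⁻³⁴)(3×10⁸) / (3.86 × 1.602×10⁻¹⁹)
λ = 321.20 nm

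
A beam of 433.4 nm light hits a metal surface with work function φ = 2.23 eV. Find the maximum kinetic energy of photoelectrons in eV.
0.6307 eV

Using Einstein's photoelectric equation: KE_max = hf - φ = hc/λ - φ

First, calculate the photon energy:
E_photon = hc/λ = (6.626×10⁻³⁴ J·s)(3×10⁸ m/s) / (433.4×10⁻⁹ m)
E_photon = 2.8607 eV

Then, the maximum kinetic energy:
KE_max = E_photon - φ = 2.8607 eV - 2.23 eV = 0.6307 eV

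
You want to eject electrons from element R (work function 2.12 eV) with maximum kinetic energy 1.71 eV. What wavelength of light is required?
323.72 nm

From Einstein's equation: KE_max = hc/λ - φ

Rearranging for λ:
hc/λ = KE_max + φ
λ = hc/(KE_max + φ)

Required photon energy:
E_photon = KE_max + φ = 1.71 + 2.12 = 3.83 eV

Required wavelength:
λ = hc/E_photon = (6.626×10⁻³⁴)(3×10⁸) / (3.83 × 1.602×10⁻¹⁹)
λ = 323.72 nm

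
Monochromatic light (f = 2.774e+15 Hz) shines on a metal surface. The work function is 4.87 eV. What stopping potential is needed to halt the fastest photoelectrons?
6.6023 V

The stopping potential V_s satisfies: eV_s = KE_max

First, find KE_max using Einstein's equation:
E_photon = hf = (6.626×10⁻³⁴ J·s)(2.774e+15 Hz) = 11.4723 eV
KE_max = E_photon - φ = 11.4723 - 4.87 = 6.6023 eV

Since eV_s = KE_max:
V_s = KE_max/e = 6.6023 V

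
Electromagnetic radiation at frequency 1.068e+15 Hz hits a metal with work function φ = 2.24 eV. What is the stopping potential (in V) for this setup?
2.1769 V

The stopping potential V_s satisfies: eV_s = KE_max

First, find KE_max using Einstein's equation:
E_photon = hf = (6.626×10⁻³⁴ J·s)(1.068e+15 Hz) = 4.4169 eV
KE_max = E_photon - φ = 4.4169 - 2.24 = 2.1769 eV

Since eV_s = KE_max:
V_s = KE_max/e = 2.1769 V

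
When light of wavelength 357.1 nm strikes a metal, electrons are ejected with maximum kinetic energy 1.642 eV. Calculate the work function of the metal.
1.83 eV

From Einstein's photoelectric equation: KE_max = hf - φ = hc/λ - φ

Rearranging for φ:
φ = hc/λ - KE_max

Calculate photon energy:
E_photon = hc/λ = 3.4720 eV

Therefore:
φ = 3.4720 - 1.642 = 1.83 eV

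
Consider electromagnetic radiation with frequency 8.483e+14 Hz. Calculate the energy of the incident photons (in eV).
3.5083 eV

Using E = hf:

E = hf = (6.626×10⁻³⁴ J·s)(8.483e+14 Hz)
E = 3.5083 eV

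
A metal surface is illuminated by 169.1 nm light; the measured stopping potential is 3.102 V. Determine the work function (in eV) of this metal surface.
4.23 eV

The stopping potential gives the maximum kinetic energy: KE_max = eV_s = 3.102 eV

From Einstein's photoelectric equation: KE_max = hc/λ - φ
Rearranging: φ = hc/λ - KE_max

Calculate photon energy:
E_photon = hc/λ = (6.626×10⁻³⁴ J·s)(3×10⁸ m/s) / (169.1×10⁻⁹ m) = 7.3320 eV

Therefore:
φ = 7.3320 - 3.102 = 4.23 eV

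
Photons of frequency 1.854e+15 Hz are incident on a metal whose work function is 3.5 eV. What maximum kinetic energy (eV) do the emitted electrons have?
4.1675 eV

Using Einstein's photoelectric equation: KE_max = hf - φ

First, calculate the photon energy:
E_photon = hf = (6.626×10⁻³⁴ J·s)(1.854e+15 Hz)
E_photon = 7.6675 eV

Then, the maximum kinetic energy:
KE_max = E_photon - φ = 7.6675 eV - 3.5 eV = 4.1675 eV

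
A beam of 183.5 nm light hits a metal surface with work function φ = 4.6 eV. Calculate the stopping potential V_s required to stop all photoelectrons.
2.1566 V

The stopping potential V_s satisfies: eV_s = KE_max

First, find KE_max using Einstein's equation:
E_photon = hc/λ = 6.7566 eV
KE_max = E_photon - φ = 6.7566 - 4.6 = 2.1566 eV

Since eV_s = KE_max:
V_s = KE_max/e = 2.1566 V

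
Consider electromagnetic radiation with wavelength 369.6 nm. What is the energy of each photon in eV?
3.3546 eV

Using E = hf = hc/λ:

E = hc/λ = (6.626×10⁻³⁴ J·s)(3×10⁸ m/s) / (369.6×10⁻⁹ m)
E = 3.3546 eV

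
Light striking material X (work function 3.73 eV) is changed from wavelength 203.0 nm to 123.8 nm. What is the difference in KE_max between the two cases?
3.9073 eV

Using Einstein's equation: KE_max = hc/λ - φ

For λ₁ = 203.0 nm:
KE₁ = hc/λ₁ - φ = 6.1076 - 3.73 = 2.3776 eV

For λ₂ = 123.8 nm:
KE₂ = hc/λ₂ - φ = 10.0149 - 3.73 = 6.2849 eV

Change in KE:
ΔKE = KE₂ - KE₁ = 6.2849 - 2.3776 = 3.9073 eV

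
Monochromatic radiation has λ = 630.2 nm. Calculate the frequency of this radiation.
4.7571e+14 Hz

Using the wave equation: c = fλ

Solving for frequency:
f = c/λ = (3×10⁸ m/s) / (630.2×10⁻⁹ m)
f = 4.7571e+14 Hz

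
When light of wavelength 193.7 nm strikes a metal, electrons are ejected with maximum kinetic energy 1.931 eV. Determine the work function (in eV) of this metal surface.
4.47 eV

From Einstein's photoelectric equation: KE_max = hf - φ = hc/λ - φ

Rearranging for φ:
φ = hc/λ - KE_max

Calculate photon energy:
E_photon = hc/λ = 6.4008 eV

Therefore:
φ = 6.4008 - 1.931 = 4.47 eV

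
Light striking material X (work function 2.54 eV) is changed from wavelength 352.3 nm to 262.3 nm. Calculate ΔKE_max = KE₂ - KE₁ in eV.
1.2075 eV

Using Einstein's equation: KE_max = hc/λ - φ

For λ₁ = 352.3 nm:
KE₁ = hc/λ₁ - φ = 3.5193 - 2.54 = 0.9793 eV

For λ₂ = 262.3 nm:
KE₂ = hc/λ₂ - φ = 4.7268 - 2.54 = 2.1868 eV

Change in KE:
ΔKE = KE₂ - KE₁ = 2.1868 - 0.9793 = 1.2075 eV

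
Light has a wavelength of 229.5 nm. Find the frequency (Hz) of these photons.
1.3063e+15 Hz

Using the wave equation: c = fλ

Solving for frequency:
f = c/λ = (3×10⁸ m/s) / (229.5×10⁻⁹ m)
f = 1.3063e+15 Hz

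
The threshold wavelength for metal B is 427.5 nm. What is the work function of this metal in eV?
2.90 eV

At the threshold wavelength, photon energy equals work function:
φ = hc/λ₀

Calculating:
φ = (6.626×10⁻³⁴ J·s)(3×10⁸ m/s) / (427.5×10⁻⁹ m)
φ = 2.90 eV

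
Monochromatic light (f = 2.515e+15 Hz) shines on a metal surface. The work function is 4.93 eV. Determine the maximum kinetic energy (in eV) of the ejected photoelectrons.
5.4712 eV

Using Einstein's photoelectric equation: KE_max = hf - φ

First, calculate the photon energy:
E_photon = hf = (6.626×10⁻³⁴ J·s)(2.515e+15 Hz)
E_photon = 10.4012 eV

Then, the maximum kinetic energy:
KE_max = E_photon - φ = 10.4012 eV - 4.93 eV = 5.4712 eV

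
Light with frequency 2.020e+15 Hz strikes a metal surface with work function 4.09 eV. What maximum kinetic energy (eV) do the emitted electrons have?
4.2640 eV

Using Einstein's photoelectric equation: KE_max = hf - φ

First, calculate the photon energy:
E_photon = hf = (6.626×10⁻³⁴ J·s)(2.020e+15 Hz)
E_photon = 8.3540 eV

Then, the maximum kinetic energy:
KE_max = E_photon - φ = 8.3540 eV - 4.09 eV = 4.2640 eV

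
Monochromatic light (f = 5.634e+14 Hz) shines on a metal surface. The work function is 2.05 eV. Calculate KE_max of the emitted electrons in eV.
0.2800 eV

Using Einstein's photoelectric equation: KE_max = hf - φ

First, calculate the photon energy:
E_photon = hf = (6.626×10⁻³⁴ J·s)(5.634e+14 Hz)
E_photon = 2.3300 eV

Then, the maximum kinetic energy:
KE_max = E_photon - φ = 2.3300 eV - 2.05 eV = 0.2800 eV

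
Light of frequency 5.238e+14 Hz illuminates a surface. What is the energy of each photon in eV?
2.1663 eV

Using E = hf:

E = hf = (6.626×10⁻³⁴ J·s)(5.238e+14 Hz)
E = 2.1663 eV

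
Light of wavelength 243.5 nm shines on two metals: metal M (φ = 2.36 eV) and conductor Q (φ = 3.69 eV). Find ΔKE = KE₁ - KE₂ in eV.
1.3300 eV

Using KE_max = hc/λ - φ for each metal:

Photon energy: E = hc/λ = 5.0918 eV

For metal M (φ₁ = 2.36 eV):
KE₁ = E - φ₁ = 5.0918 - 2.36 = 2.7318 eV

For conductor Q (φ₂ = 3.69 eV):
KE₂ = E - φ₂ = 5.0918 - 3.69 = 1.4018 eV

Difference:
ΔKE = KE₁ - KE₂ = 2.7318 - 1.4018 = 1.3300 eV

Note: The difference equals the difference in work functions: 3.69 - 2.36 = 1.33 eV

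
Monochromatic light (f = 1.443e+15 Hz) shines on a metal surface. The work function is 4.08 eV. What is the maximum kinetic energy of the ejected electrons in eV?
1.8878 eV

Using Einstein's photoelectric equation: KE_max = hf - φ

First, calculate the photon energy:
E_photon = hf = (6.626×10⁻³⁴ J·s)(1.443e+15 Hz)
E_photon = 5.9678 eV

Then, the maximum kinetic energy:
KE_max = E_photon - φ = 5.9678 eV - 4.08 eV = 1.8878 eV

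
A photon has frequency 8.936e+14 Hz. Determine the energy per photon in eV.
3.6956 eV

Using E = hf:

E = hf = (6.626×10⁻³⁴ J·s)(8.936e+14 Hz)
E = 3.6956 eV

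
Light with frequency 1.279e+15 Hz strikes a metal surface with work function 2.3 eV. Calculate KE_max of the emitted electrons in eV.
2.9895 eV

Using Einstein's photoelectric equation: KE_max = hf - φ

First, calculate the photon energy:
E_photon = hf = (6.626×10⁻³⁴ J·s)(1.279e+15 Hz)
E_photon = 5.2895 eV

Then, the maximum kinetic energy:
KE_max = E_photon - φ = 5.2895 eV - 2.3 eV = 2.9895 eV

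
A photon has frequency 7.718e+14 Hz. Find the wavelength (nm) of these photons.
388.43 nm

Using the wave equation: c = fλ

Solving for wavelength:
λ = c/f = (3×10⁸ m/s) / (7.718e+14 Hz)
λ = 388.43 nm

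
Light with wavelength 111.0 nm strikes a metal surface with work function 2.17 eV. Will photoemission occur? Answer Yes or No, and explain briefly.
Yes

For photoemission, the photon energy must exceed the work function.

Photon energy: E = hc/λ = 11.1697 eV
Work function: φ = 2.17 eV

Since E_photon (11.1697 eV) > φ (2.17 eV), photoemission WILL occur.
The threshold wavelength is λ₀ = hc/φ = 571.4 nm.
Since 111.0 nm < 571.4 nm, the light has sufficient energy.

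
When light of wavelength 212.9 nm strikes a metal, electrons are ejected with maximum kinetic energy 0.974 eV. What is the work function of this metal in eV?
4.85 eV

From Einstein's photoelectric equation: KE_max = hf - φ = hc/λ - φ

Rearranging for φ:
φ = hc/λ - KE_max

Calculate photon energy:
E_photon = hc/λ = 5.8236 eV

Therefore:
φ = 5.8236 - 0.974 = 4.85 eV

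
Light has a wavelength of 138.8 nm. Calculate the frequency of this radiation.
2.1599e+15 Hz

Using the wave equation: c = fλ

Solving for frequency:
f = c/λ = (3×10⁸ m/s) / (138.8×10⁻⁹ m)
f = 2.1599e+15 Hz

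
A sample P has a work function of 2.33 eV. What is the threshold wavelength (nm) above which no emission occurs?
532.12 nm

The threshold wavelength is when the photon energy equals the work function:
hc/λ₀ = φ

Solving for λ₀:
λ₀ = hc/φ = (6.626×10⁻³⁴ J·s)(3×10⁸ m/s) / (2.33 eV × 1.602×10⁻¹⁹ J/eV)
λ₀ = 532.12 nm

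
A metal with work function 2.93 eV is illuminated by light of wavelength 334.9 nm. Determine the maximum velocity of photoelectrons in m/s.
5.2116e+05 m/s

First, find the maximum kinetic energy:
E_photon = hc/λ = 3.7021 eV
KE_max = E_photon - φ = 3.7021 - 2.93 = 0.7721 eV

Convert to Joules: KE_max = 0.7721 × 1.602×10⁻¹⁹ J = 1.2371e-19 J

Then use KE = ½mv² to find velocity:
v = √(2·KE/m) = √(2 × 1.2371e-19 J / 9.109e-31 kg)
v = 5.2116e+05 m/s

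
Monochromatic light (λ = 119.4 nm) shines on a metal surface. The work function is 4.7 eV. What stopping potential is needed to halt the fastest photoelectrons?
5.6839 V

The stopping potential V_s satisfies: eV_s = KE_max

First, find KE_max using Einstein's equation:
E_photon = hc/λ = 10.3839 eV
KE_max = E_photon - φ = 10.3839 - 4.7 = 5.6839 eV

Since eV_s = KE_max:
V_s = KE_max/e = 5.6839 V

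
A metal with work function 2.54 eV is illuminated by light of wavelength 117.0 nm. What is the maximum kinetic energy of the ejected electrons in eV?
8.0569 eV

Using Einstein's photoelectric equation: KE_max = hf - φ = hc/λ - φ

First, calculate the photon energy:
E_photon = hc/λ = (6.626×10⁻³⁴ J·s)(3×10⁸ m/s) / (117.0×10⁻⁹ m)
E_photon = 10.5969 eV

Then, the maximum kinetic energy:
KE_max = E_photon - φ = 10.5969 eV - 2.54 eV = 8.0569 eV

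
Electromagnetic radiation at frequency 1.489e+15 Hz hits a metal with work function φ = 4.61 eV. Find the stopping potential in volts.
1.5480 V

The stopping potential V_s satisfies: eV_s = KE_max

First, find KE_max using Einstein's equation:
E_photon = hf = (6.626×10⁻³⁴ J·s)(1.489e+15 Hz) = 6.1580 eV
KE_max = E_photon - φ = 6.1580 - 4.61 = 1.5480 eV

Since eV_s = KE_max:
V_s = KE_max/e = 1.5480 V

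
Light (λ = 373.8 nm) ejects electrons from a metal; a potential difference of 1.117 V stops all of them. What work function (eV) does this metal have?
2.20 eV

The stopping potential gives the maximum kinetic energy: KE_max = eV_s = 1.117 eV

From Einstein's photoelectric equation: KE_max = hc/λ - φ
Rearranging: φ = hc/λ - KE_max

Calculate photon energy:
E_photon = hc/λ = (6.626×10⁻³⁴ J·s)(3×10⁸ m/s) / (373.8×10⁻⁹ m) = 3.3169 eV

Therefore:
φ = 3.3169 - 1.117 = 2.20 eV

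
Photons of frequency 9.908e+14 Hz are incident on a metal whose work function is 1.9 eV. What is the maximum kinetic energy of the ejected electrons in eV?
2.1976 eV

Using Einstein's photoelectric equation: KE_max = hf - φ

First, calculate the photon energy:
E_photon = hf = (6.626×10⁻³⁴ J·s)(9.908e+14 Hz)
E_photon = 4.0976 eV

Then, the maximum kinetic energy:
KE_max = E_photon - φ = 4.0976 eV - 1.9 eV = 2.1976 eV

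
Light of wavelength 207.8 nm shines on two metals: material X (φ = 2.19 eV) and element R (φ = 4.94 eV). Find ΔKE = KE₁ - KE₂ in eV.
2.7500 eV

Using KE_max = hc/λ - φ for each metal:

Photon energy: E = hc/λ = 5.9665 eV

For material X (φ₁ = 2.19 eV):
KE₁ = E - φ₁ = 5.9665 - 2.19 = 3.7765 eV

For element R (φ₂ = 4.94 eV):
KE₂ = E - φ₂ = 5.9665 - 4.94 = 1.0265 eV

Difference:
ΔKE = KE₁ - KE₂ = 3.7765 - 1.0265 = 2.7500 eV

Note: The difference equals the difference in work functions: 4.94 - 2.19 = 2.75 eV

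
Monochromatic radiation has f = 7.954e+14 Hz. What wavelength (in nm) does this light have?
376.91 nm

Using the wave equation: c = fλ

Solving for wavelength:
λ = c/f = (3×10⁸ m/s) / (7.954e+14 Hz)
λ = 376.91 nm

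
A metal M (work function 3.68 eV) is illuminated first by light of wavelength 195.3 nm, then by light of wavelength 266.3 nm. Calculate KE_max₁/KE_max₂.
2.7345

Using Einstein's equation: KE_max = hc/λ - φ

For λ₁ = 195.3 nm:
E₁ = hc/λ₁ = 6.3484 eV
KE₁ = E₁ - φ = 6.3484 - 3.68 = 2.6684 eV

For λ₂ = 266.3 nm:
E₂ = hc/λ₂ = 4.6558 eV
KE₂ = E₂ - φ = 4.6558 - 3.68 = 0.9758 eV

Ratio: KE₁/KE₂ = 2.6684/0.9758 = 2.7345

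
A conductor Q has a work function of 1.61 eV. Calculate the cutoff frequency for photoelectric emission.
3.8930e+14 Hz

The threshold frequency is when the photon energy equals the work function:
hf₀ = φ

Solving for f₀:
f₀ = φ/h = (1.61 eV × 1.602×10⁻¹⁹ J/eV) / (6.626×10⁻³⁴ J·s)
f₀ = 3.8930e+14 Hz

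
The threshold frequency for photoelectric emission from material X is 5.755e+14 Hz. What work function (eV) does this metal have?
2.38 eV

At the threshold frequency, photon energy equals work function:
φ = hf₀

Calculating:
φ = (6.626×10⁻³⁴ J·s)(5.755e+14 Hz)
φ = 2.38 eV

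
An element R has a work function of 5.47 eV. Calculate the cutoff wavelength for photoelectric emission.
226.66 nm

The threshold wavelength is when the photon energy equals the work function:
hc/λ₀ = φ

Solving for λ₀:
λ₀ = hc/φ = (6.626×10⁻³⁴ J·s)(3×10⁸ m/s) / (5.47 eV × 1.602×10⁻¹⁹ J/eV)
λ₀ = 226.66 nm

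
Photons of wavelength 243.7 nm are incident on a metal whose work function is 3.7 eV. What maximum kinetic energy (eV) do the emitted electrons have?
1.3876 eV

Using Einstein's photoelectric equation: KE_max = hf - φ = hc/λ - φ

First, calculate the photon energy:
E_photon = hc/λ = (6.626×10⁻³⁴ J·s)(3×10⁸ m/s) / (243.7×10⁻⁹ m)
E_photon = 5.0876 eV

Then, the maximum kinetic energy:
KE_max = E_photon - φ = 5.0876 eV - 3.7 eV = 1.3876 eV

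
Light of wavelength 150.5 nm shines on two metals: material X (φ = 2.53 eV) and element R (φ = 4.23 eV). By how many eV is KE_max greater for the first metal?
1.7000 eV

Using KE_max = hc/λ - φ for each metal:

Photon energy: E = hc/λ = 8.2382 eV

For material X (φ₁ = 2.53 eV):
KE₁ = E - φ₁ = 8.2382 - 2.53 = 5.7082 eV

For element R (φ₂ = 4.23 eV):
KE₂ = E - φ₂ = 8.2382 - 4.23 = 4.0082 eV

Difference:
ΔKE = KE₁ - KE₂ = 5.7082 - 4.0082 = 1.7000 eV

Note: The difference equals the difference in work functions: 4.23 - 2.53 = 1.70 eV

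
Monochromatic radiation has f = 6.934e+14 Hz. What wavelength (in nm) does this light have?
432.35 nm

Using the wave equation: c = fλ

Solving for wavelength:
λ = c/f = (3×10⁸ m/s) / (6.934e+14 Hz)
λ = 432.35 nm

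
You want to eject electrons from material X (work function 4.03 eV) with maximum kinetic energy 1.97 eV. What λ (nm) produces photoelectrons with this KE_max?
206.64 nm

From Einstein's equation: KE_max = hc/λ - φ

Rearranging for λ:
hc/λ = KE_max + φ
λ = hc/(KE_max + φ)

Required photon energy:
E_photon = KE_max + φ = 1.97 + 4.03 = 6.00 eV

Required wavelength:
λ = hc/E_photon = (6.626×10⁻³⁴)(3×10⁸) / (6.00 × 1.602×10⁻¹⁹)
λ = 206.64 nm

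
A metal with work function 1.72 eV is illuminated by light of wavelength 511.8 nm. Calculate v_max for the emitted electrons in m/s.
4.9711e+05 m/s

First, find the maximum kinetic energy:
E_photon = hc/λ = 2.4225 eV
KE_max = E_photon - φ = 2.4225 - 1.72 = 0.7025 eV

Convert to Joules: KE_max = 0.7025 × 1.602×10⁻¹⁹ J = 1.1255e-19 J

Then use KE = ½mv² to find velocity:
v = √(2·KE/m) = √(2 × 1.1255e-19 J / 9.109e-31 kg)
v = 4.9711e+05 m/s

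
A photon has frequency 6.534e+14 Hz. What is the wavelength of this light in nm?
458.82 nm

Using the wave equation: c = fλ

Solving for wavelength:
λ = c/f = (3×10⁸ m/s) / (6.534e+14 Hz)
λ = 458.82 nm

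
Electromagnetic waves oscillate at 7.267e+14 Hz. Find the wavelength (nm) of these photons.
412.54 nm

Using the wave equation: c = fλ

Solving for wavelength:
λ = c/f = (3×10⁸ m/s) / (7.267e+14 Hz)
λ = 412.54 nm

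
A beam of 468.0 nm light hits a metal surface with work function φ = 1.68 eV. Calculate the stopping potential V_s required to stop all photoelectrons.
0.9692 V

The stopping potential V_s satisfies: eV_s = KE_max

First, find KE_max using Einstein's equation:
E_photon = hc/λ = 2.6492 eV
KE_max = E_photon - φ = 2.6492 - 1.68 = 0.9692 eV

Since eV_s = KE_max:
V_s = KE_max/e = 0.9692 V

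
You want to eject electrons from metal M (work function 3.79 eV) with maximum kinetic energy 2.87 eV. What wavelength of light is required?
186.16 nm

From Einstein's equation: KE_max = hc/λ - φ

Rearranging for λ:
hc/λ = KE_max + φ
λ = hc/(KE_max + φ)

Required photon energy:
E_photon = KE_max + φ = 2.87 + 3.79 = 6.66 eV

Required wavelength:
λ = hc/E_photon = (6.626×10⁻³⁴)(3×10⁸) / (6.66 × 1.602×10⁻¹⁹)
λ = 186.16 nm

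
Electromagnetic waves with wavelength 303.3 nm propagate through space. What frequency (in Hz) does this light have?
9.8844e+14 Hz

Using the wave equation: c = fλ

Solving for frequency:
f = c/λ = (3×10⁸ m/s) / (303.3×10⁻⁹ m)
f = 9.8844e+14 Hz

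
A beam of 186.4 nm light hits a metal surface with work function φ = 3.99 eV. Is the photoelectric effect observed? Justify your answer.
Yes

For photoemission, the photon energy must exceed the work function.

Photon energy: E = hc/λ = 6.6515 eV
Work function: φ = 3.99 eV

Since E_photon (6.6515 eV) > φ (3.99 eV), photoemission WILL occur.
The threshold wavelength is λ₀ = hc/φ = 310.7 nm.
Since 186.4 nm < 310.7 nm, the light has sufficient energy.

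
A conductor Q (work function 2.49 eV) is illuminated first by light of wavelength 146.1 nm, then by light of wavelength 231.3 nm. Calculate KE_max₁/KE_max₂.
2.0891

Using Einstein's equation: KE_max = hc/λ - φ

For λ₁ = 146.1 nm:
E₁ = hc/λ₁ = 8.4863 eV
KE₁ = E₁ - φ = 8.4863 - 2.49 = 5.9963 eV

For λ₂ = 231.3 nm:
E₂ = hc/λ₂ = 5.3603 eV
KE₂ = E₂ - φ = 5.3603 - 2.49 = 2.8703 eV

Ratio: KE₁/KE₂ = 5.9963/2.8703 = 2.0891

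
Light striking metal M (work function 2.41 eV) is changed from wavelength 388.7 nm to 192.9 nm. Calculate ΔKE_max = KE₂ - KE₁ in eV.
3.2377 eV

Using Einstein's equation: KE_max = hc/λ - φ

For λ₁ = 388.7 nm:
KE₁ = hc/λ₁ - φ = 3.1897 - 2.41 = 0.7797 eV

For λ₂ = 192.9 nm:
KE₂ = hc/λ₂ - φ = 6.4274 - 2.41 = 4.0174 eV

Change in KE:
ΔKE = KE₂ - KE₁ = 4.0174 - 0.7797 = 3.2377 eV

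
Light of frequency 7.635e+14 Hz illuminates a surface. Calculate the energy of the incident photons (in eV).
3.1576 eV

Using E = hf:

E = hf = (6.626×10⁻³⁴ J·s)(7.635e+14 Hz)
E = 3.1576 eV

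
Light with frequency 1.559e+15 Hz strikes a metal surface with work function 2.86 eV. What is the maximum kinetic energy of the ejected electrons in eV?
3.5875 eV

Using Einstein's photoelectric equation: KE_max = hf - φ

First, calculate the photon energy:
E_photon = hf = (6.626×10⁻³⁴ J·s)(1.559e+15 Hz)
E_photon = 6.4475 eV

Then, the maximum kinetic energy:
KE_max = E_photon - φ = 6.4475 eV - 2.86 eV = 3.5875 eV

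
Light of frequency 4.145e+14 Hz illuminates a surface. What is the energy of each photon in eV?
1.7142 eV

Using E = hf:

E = hf = (6.626×10⁻³⁴ J·s)(4.145e+14 Hz)
E = 1.7142 eV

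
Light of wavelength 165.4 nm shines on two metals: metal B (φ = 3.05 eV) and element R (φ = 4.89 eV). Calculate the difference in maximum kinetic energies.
1.8400 eV

Using KE_max = hc/λ - φ for each metal:

Photon energy: E = hc/λ = 7.4960 eV

For metal B (φ₁ = 3.05 eV):
KE₁ = E - φ₁ = 7.4960 - 3.05 = 4.4460 eV

For element R (φ₂ = 4.89 eV):
KE₂ = E - φ₂ = 7.4960 - 4.89 = 2.6060 eV

Difference:
ΔKE = KE₁ - KE₂ = 4.4460 - 2.6060 = 1.8400 eV

Note: The difference equals the difference in work functions: 4.89 - 3.05 = 1.84 eV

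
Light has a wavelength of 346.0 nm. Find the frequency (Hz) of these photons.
8.6645e+14 Hz

Using the wave equation: c = fλ

Solving for frequency:
f = c/λ = (3×10⁸ m/s) / (346.0×10⁻⁹ m)
f = 8.6645e+14 Hz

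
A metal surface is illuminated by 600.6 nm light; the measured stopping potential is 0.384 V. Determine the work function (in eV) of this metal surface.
1.68 eV

The stopping potential gives the maximum kinetic energy: KE_max = eV_s = 0.384 eV

From Einstein's photoelectric equation: KE_max = hc/λ - φ
Rearranging: φ = hc/λ - KE_max

Calculate photon energy:
E_photon = hc/λ = (6.626×10⁻³⁴ J·s)(3×10⁸ m/s) / (600.6×10⁻⁹ m) = 2.0643 eV

Therefore:
φ = 2.0643 - 0.384 = 1.68 eV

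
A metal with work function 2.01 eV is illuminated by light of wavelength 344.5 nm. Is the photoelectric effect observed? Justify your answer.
Yes

For photoemission, the photon energy must exceed the work function.

Photon energy: E = hc/λ = 3.5990 eV
Work function: φ = 2.01 eV

Since E_photon (3.5990 eV) > φ (2.01 eV), photoemission WILL occur.
The threshold wavelength is λ₀ = hc/φ = 616.8 nm.
Since 344.5 nm < 616.8 nm, the light has sufficient energy.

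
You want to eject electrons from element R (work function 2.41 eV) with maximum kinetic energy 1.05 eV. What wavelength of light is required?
358.34 nm

From Einstein's equation: KE_max = hc/λ - φ

Rearranging for λ:
hc/λ = KE_max + φ
λ = hc/(KE_max + φ)

Required photon energy:
E_photon = KE_max + φ = 1.05 + 2.41 = 3.46 eV

Required wavelength:
λ = hc/E_photon = (6.626×10⁻³⁴)(3×10⁸) / (3.46 × 1.602×10⁻¹⁹)
λ = 358.34 nm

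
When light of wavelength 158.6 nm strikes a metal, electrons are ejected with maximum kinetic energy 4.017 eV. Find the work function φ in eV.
3.80 eV

From Einstein's photoelectric equation: KE_max = hf - φ = hc/λ - φ

Rearranging for φ:
φ = hc/λ - KE_max

Calculate photon energy:
E_photon = hc/λ = 7.8174 eV

Therefore:
φ = 7.8174 - 4.017 = 3.80 eV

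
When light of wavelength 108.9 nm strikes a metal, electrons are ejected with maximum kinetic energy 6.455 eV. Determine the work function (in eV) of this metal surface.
4.93 eV

From Einstein's photoelectric equation: KE_max = hf - φ = hc/λ - φ

Rearranging for φ:
φ = hc/λ - KE_max

Calculate photon energy:
E_photon = hc/λ = 11.3851 eV

Therefore:
φ = 11.3851 - 6.455 = 4.93 eV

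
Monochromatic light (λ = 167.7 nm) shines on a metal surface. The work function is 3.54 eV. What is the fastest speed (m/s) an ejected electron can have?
1.1642e+06 m/s

First, find the maximum kinetic energy:
E_photon = hc/λ = 7.3932 eV
KE_max = E_photon - φ = 7.3932 - 3.54 = 3.8532 eV

Convert to Joules: KE_max = 3.8532 × 1.602×10⁻¹⁹ J = 6.1735e-19 J

Then use KE = ½mv² to find velocity:
v = √(2·KE/m) = √(2 × 6.1735e-19 J / 9.109e-31 kg)
v = 1.1642e+06 m/s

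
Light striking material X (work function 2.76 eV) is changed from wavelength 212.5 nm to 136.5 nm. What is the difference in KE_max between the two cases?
3.2485 eV

Using Einstein's equation: KE_max = hc/λ - φ

For λ₁ = 212.5 nm:
KE₁ = hc/λ₁ - φ = 5.8346 - 2.76 = 3.0746 eV

For λ₂ = 136.5 nm:
KE₂ = hc/λ₂ - φ = 9.0831 - 2.76 = 6.3231 eV

Change in KE:
ΔKE = KE₂ - KE₁ = 6.3231 - 3.0746 = 3.2485 eV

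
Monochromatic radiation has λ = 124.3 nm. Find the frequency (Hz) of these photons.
2.4118e+15 Hz

Using the wave equation: c = fλ

Solving for frequency:
f = c/λ = (3×10⁸ m/s) / (124.3×10⁻⁹ m)
f = 2.4118e+15 Hz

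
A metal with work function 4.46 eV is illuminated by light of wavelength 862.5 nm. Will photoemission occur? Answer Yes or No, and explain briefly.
No

For photoemission, the photon energy must exceed the work function.

Photon energy: E = hc/λ = 1.4375 eV
Work function: φ = 4.46 eV

Since E_photon (1.4375 eV) < φ (4.46 eV), photoemission will NOT occur.
The threshold wavelength is λ₀ = hc/φ = 278.0 nm.
Since 862.5 nm > 278.0 nm, the photons lack sufficient energy.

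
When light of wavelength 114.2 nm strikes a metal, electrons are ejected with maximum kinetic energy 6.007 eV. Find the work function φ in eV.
4.85 eV

From Einstein's photoelectric equation: KE_max = hf - φ = hc/λ - φ

Rearranging for φ:
φ = hc/λ - KE_max

Calculate photon energy:
E_photon = hc/λ = 10.8568 eV

Therefore:
φ = 10.8568 - 6.007 = 4.85 eV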